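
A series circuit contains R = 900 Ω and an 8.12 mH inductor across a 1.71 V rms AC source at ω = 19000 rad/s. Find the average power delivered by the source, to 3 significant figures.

X_L = ωL = 154 Ω
Z = 900 + j154 Ω
|Z| = √(900² + 154²) = 913 Ω
∠Z = arctan(154/900) = 9.73°
I = V/|Z| = 1.87 mA
P = VI cos φ = 1.71 × 0.00187 × cos(9.73°) = 3.16 mW

3.16 mW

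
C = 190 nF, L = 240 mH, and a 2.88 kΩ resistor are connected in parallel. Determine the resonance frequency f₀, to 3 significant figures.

745 Hz

ω₀ = 1/√(LC) = 1/√(0.24 × 1.9e-07) = 4683 rad/s
f₀ = ω₀/(2π) = 745 Hz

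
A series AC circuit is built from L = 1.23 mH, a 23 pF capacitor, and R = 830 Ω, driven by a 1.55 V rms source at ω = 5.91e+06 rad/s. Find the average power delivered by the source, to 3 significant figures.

2.86 mW

X_L = ωL = 7270 Ω
X_C = 1/(ωC) = 7360 Ω
Net reactance X = X_L − X_C = -87.4 Ω
Z = 830 − j87.4 Ω
|Z| = √(830² + 87.4²) = 835 Ω
∠Z = arctan(-87.4/830) = -6.01°
I = V/|Z| = 1.86 mA
P = VI cos φ = 1.55 × 0.00186 × cos(-6.01°) = 2.86 mW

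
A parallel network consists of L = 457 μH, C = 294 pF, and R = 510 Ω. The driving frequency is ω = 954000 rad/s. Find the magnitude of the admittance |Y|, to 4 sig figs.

X_L = ωL = 436.0 Ω
X_C = 1/(ωC) = 3565 Ω
Parallel: admittances add. Y = 1/R + 1/(jωL) + jωC
Y = (0.001961 − j0.002013) S
|Y| = 0.002810 S → |Z| = 1/|Y| = 355.8 Ω, ∠Z = −∠Y = 45.76°

2.810 mS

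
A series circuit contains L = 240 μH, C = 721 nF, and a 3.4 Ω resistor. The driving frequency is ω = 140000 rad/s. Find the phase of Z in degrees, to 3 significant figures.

81.8°

X_L = ωL = 33.6 Ω
X_C = 1/(ωC) = 9.91 Ω
Net reactance X = X_L − X_C = 23.7 Ω
Z = 3.40 + j23.7 Ω
|Z| = √(3.40² + 23.7²) = 23.9 Ω
∠Z = arctan(23.7/3.40) = 81.8°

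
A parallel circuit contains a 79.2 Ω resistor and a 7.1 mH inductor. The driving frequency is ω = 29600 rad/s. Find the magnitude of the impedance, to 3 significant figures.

X_L = ωL = 210 Ω
Parallel: admittances add. Y = 1/R + 1/(jωL)
Y = (0.0126 − j0.00476) S
|Y| = 0.0135 S → |Z| = 1/|Y| = 74.1 Ω, ∠Z = −∠Y = 20.6°

74.1 Ω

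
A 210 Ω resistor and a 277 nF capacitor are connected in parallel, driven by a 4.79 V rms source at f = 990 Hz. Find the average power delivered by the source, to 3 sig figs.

109 mW

ω = 2πf = 6220 rad/s
X_C = 1/(ωC) = 580 Ω
Parallel: admittances add. Y = 1/R + jωC
Y = (0.00476 + j0.00172) S
|Y| = 0.00506 S → |Z| = 1/|Y| = 197 Ω, ∠Z = −∠Y = -19.9°
I = V/|Z| = 24.3 mA
P = VI cos φ = 4.79 × 0.0243 × cos(-19.9°) = 109 mW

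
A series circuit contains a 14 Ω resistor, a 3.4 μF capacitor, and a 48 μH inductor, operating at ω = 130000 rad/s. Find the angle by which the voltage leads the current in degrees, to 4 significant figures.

15.86°

X_L = ωL = 6.240 Ω
X_C = 1/(ωC) = 2.262 Ω
Net reactance X = X_L − X_C = 3.978 Ω
Z = 14.00 + j3.978 Ω
|Z| = √(14.00² + 3.978²) = 14.55 Ω
∠Z = arctan(3.978/14.00) = 15.86°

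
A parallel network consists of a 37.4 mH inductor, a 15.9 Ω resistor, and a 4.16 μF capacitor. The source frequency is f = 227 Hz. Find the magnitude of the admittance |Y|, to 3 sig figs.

ω = 2πf = 1426 rad/s
X_L = ωL = 53.3 Ω
X_C = 1/(ωC) = 169 Ω
Parallel: admittances add. Y = 1/R + 1/(jωL) + jωC
Y = (0.0629 − j0.0128) S
|Y| = 0.0642 S → |Z| = 1/|Y| = 15.6 Ω, ∠Z = −∠Y = 11.5°

64.2 mS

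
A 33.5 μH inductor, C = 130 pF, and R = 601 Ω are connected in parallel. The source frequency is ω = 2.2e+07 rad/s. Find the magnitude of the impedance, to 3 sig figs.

446 Ω

X_L = ωL = 737 Ω
X_C = 1/(ωC) = 350 Ω
Parallel: admittances add. Y = 1/R + 1/(jωL) + jωC
Y = (0.00166 + j0.00150) S
|Y| = 0.00224 S → |Z| = 1/|Y| = 446 Ω, ∠Z = −∠Y = -42.1°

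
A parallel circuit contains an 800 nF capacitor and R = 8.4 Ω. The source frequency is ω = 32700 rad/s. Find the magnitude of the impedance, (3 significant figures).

X_C = 1/(ωC) = 38.2 Ω
Parallel: admittances add. Y = 1/R + jωC
Y = (0.119 + j0.0262) S
|Y| = 0.122 S → |Z| = 1/|Y| = 8.20 Ω, ∠Z = −∠Y = -12.4°

8.20 Ω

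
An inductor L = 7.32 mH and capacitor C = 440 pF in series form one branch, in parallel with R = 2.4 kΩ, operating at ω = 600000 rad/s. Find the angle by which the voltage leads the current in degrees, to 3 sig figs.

75.9°

X_L = ωL = 4390 Ω
X_C = 1/(ωC) = 3790 Ω
Branch 1: Z₁ = R = 2400 Ω
Branch 2 (series LC): Z₂ = j(X_L − X_C) = j604 Ω
Parallel: Z = Z₁Z₂/(Z₁+Z₂), |Z| = 586 Ω, ∠Z = 75.9°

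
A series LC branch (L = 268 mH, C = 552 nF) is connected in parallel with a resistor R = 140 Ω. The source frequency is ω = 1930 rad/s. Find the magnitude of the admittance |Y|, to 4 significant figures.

7.527 mS

X_L = ωL = 517.2 Ω
X_C = 1/(ωC) = 938.6 Ω
Branch 1: Z₁ = R = 140.0 Ω
Branch 2 (series LC): Z₂ = j(X_L − X_C) = −j421.4 Ω
Parallel: Z = Z₁Z₂/(Z₁+Z₂), |Z| = 132.9 Ω, ∠Z = -18.38°
|Y| = 1/|Z| = 7.527 mS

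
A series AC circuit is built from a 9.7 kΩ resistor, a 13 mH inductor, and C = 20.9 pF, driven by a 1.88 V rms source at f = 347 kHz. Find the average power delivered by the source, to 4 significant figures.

ω = 2πf = 2.18e+06 rad/s
X_L = ωL = 28340 Ω
X_C = 1/(ωC) = 21950 Ω
Net reactance X = X_L − X_C = 6398 Ω
Z = 9700 + j6398 Ω
|Z| = √(9700² + 6398²) = 11620 Ω
∠Z = arctan(6398/9700) = 33.41°
I = V/|Z| = 161.8 μA
P = VI cos φ = 1.88 × 0.0001618 × cos(33.41°) = 253.9 μW

253.9 μW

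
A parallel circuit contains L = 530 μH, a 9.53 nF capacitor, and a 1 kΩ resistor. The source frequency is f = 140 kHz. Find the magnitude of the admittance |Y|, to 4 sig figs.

ω = 2πf = 879600 rad/s
X_L = ωL = 466.2 Ω
X_C = 1/(ωC) = 119.3 Ω
Parallel: admittances add. Y = 1/R + 1/(jωL) + jωC
Y = (0.001000 + j0.006238) S
|Y| = 0.006318 S → |Z| = 1/|Y| = 158.3 Ω, ∠Z = −∠Y = -80.89°

6.318 mS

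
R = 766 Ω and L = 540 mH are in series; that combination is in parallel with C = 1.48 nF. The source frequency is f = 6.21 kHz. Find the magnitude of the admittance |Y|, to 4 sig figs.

ω = 2πf = 39020 rad/s
X_L = ωL = 21070 Ω
X_C = 1/(ωC) = 17320 Ω
Branch 1 (R+jX_L): Z₁ = 766.0 + j21070 Ω, |Z₁| = 21080 Ω
Branch 2 (−jX_C): Z₂ = −j17320 Ω
Parallel: Z = Z₁Z₂/(Z₁+Z₂), |Z| = 95310 Ω, ∠Z = -80.55°
|Y| = 1/|Z| = 10.49 μS

10.49 μS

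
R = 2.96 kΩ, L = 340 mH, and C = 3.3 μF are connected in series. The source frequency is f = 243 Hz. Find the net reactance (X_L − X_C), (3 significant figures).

321 Ω

ω = 2πf = 1527 rad/s
X_L = ωL = 519 Ω
X_C = 1/(ωC) = 198 Ω
X = 519 − 198 = 321 Ω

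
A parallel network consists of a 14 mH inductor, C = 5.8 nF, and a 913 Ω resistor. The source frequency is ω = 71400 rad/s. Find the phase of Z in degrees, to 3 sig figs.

X_L = ωL = 1000 Ω
X_C = 1/(ωC) = 2410 Ω
Parallel: admittances add. Y = 1/R + 1/(jωL) + jωC
Y = (0.00110 − j0.000586) S
|Y| = 0.00124 S → |Z| = 1/|Y| = 805 Ω, ∠Z = −∠Y = 28.2°

28.2°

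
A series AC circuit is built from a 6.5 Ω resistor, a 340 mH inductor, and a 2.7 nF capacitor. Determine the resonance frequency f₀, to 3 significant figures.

5.25 kHz

ω₀ = 1/√(LC) = 1/√(0.34 × 2.7e-09) = 33000 rad/s
f₀ = ω₀/(2π) = 5.25 kHz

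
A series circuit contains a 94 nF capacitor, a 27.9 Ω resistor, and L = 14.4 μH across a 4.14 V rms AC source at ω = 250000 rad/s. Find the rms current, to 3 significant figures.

86.4 mA

X_L = ωL = 3.60 Ω
X_C = 1/(ωC) = 42.6 Ω
Net reactance X = X_L − X_C = -39.0 Ω
Z = 27.9 − j39.0 Ω
|Z| = √(27.9² + 39.0²) = 47.9 Ω
I = V/|Z| = 4.14/47.9 = 86.4 mA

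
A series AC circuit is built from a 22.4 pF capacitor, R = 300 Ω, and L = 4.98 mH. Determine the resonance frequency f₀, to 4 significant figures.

ω₀ = 1/√(LC) = 1/√(0.00498 × 2.24e-11) = 2.994e+06 rad/s
f₀ = ω₀/(2π) = 476.5 kHz

476.5 kHz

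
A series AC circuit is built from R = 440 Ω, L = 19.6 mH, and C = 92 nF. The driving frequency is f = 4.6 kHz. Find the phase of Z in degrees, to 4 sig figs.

ω = 2πf = 28900 rad/s
X_L = ωL = 566.5 Ω
X_C = 1/(ωC) = 376.1 Ω
Net reactance X = X_L − X_C = 190.4 Ω
Z = 440.0 + j190.4 Ω
|Z| = √(440.0² + 190.4²) = 479.4 Ω
∠Z = arctan(190.4/440.0) = 23.40°

23.40°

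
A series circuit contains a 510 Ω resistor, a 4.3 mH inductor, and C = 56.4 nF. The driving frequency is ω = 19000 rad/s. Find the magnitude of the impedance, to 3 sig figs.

X_L = ωL = 81.7 Ω
X_C = 1/(ωC) = 933 Ω
Net reactance X = X_L − X_C = -851 Ω
Z = 510 − j851 Ω
|Z| = √(510² + 851²) = 993 Ω

993 Ω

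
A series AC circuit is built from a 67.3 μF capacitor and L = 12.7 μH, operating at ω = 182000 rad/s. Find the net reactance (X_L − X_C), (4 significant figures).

X_L = ωL = 2.311 Ω
X_C = 1/(ωC) = 0.08164 Ω
X = 2.311 − 0.08164 = 2.230 Ω

2.230 Ω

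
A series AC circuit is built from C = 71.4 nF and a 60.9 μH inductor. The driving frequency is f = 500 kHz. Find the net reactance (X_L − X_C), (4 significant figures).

186.9 Ω

ω = 2πf = 3.142e+06 rad/s
X_L = ωL = 191.3 Ω
X_C = 1/(ωC) = 4.458 Ω
X = 191.3 − 4.458 = 186.9 Ω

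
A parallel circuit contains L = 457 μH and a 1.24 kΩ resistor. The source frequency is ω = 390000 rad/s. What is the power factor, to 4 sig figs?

X_L = ωL = 178.2 Ω
Parallel: admittances add. Y = 1/R + 1/(jωL)
Y = (0.0008065 − j0.005611) S
|Y| = 0.005668 S → |Z| = 1/|Y| = 176.4 Ω, ∠Z = −∠Y = 81.82°
cos φ = cos(81.82°) = 0.1423

0.1423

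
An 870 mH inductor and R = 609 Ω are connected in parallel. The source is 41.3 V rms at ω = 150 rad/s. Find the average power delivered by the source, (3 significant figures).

2.80 W

X_L = ωL = 130 Ω
Parallel: admittances add. Y = 1/R + 1/(jωL)
Y = (0.00164 − j0.00766) S
|Y| = 0.00784 S → |Z| = 1/|Y| = 128 Ω, ∠Z = −∠Y = 77.9°
I = V/|Z| = 324 mA
P = VI cos φ = 41.3 × 0.324 × cos(77.9°) = 2.80 W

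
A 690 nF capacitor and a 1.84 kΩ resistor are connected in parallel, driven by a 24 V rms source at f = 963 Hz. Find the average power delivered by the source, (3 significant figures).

ω = 2πf = 6051 rad/s
X_C = 1/(ωC) = 240 Ω
Parallel: admittances add. Y = 1/R + jωC
Y = (0.000543 + j0.00417) S
|Y| = 0.00421 S → |Z| = 1/|Y| = 238 Ω, ∠Z = −∠Y = -82.6°
I = V/|Z| = 101 mA
P = VI cos φ = 24 × 0.101 × cos(-82.6°) = 313 mW

313 mW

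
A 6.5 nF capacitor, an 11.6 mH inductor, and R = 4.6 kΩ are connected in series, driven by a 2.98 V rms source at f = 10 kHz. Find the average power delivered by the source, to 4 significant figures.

1.694 mW

ω = 2πf = 62830 rad/s
X_L = ωL = 728.8 Ω
X_C = 1/(ωC) = 2449 Ω
Net reactance X = X_L − X_C = -1720 Ω
Z = 4600 − j1720 Ω
|Z| = √(4600² + 1720²) = 4911 Ω
∠Z = arctan(-1720/4600) = -20.50°
I = V/|Z| = 606.8 μA
P = VI cos φ = 2.98 × 0.0006068 × cos(-20.50°) = 1.694 mW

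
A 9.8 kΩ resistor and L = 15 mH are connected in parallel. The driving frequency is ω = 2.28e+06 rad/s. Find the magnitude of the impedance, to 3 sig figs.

X_L = ωL = 34200 Ω
Parallel: admittances add. Y = 1/R + 1/(jωL)
Y = (0.000102 − j2.92e-05) S
|Y| = 0.000106 S → |Z| = 1/|Y| = 9420 Ω, ∠Z = −∠Y = 16.0°

9420 Ω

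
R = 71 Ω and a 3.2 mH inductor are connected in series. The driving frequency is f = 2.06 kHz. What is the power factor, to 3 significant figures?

ω = 2πf = 12940 rad/s
X_L = ωL = 41.4 Ω
Z = 71.0 + j41.4 Ω
|Z| = √(71.0² + 41.4²) = 82.2 Ω
∠Z = arctan(41.4/71.0) = 30.3°
cos φ = cos(30.3°) = 0.864

0.864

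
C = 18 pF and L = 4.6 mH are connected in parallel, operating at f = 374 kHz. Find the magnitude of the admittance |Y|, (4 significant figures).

ω = 2πf = 2.35e+06 rad/s
X_L = ωL = 10810 Ω
X_C = 1/(ωC) = 23640 Ω
Parallel: admittances add. Y = 1/(jωL) + jωC
Y = (0 − j5.021e-05) S
|Y| = 5.021e-05 S → |Z| = 1/|Y| = 19920 Ω, ∠Z = −∠Y = 90.00°

50.21 μS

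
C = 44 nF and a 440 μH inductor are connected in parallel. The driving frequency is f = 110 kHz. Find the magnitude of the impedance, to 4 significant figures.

36.87 Ω

ω = 2πf = 691200 rad/s
X_L = ωL = 304.1 Ω
X_C = 1/(ωC) = 32.88 Ω
Parallel: admittances add. Y = 1/(jωL) + jωC
Y = (0 + j0.02712) S
|Y| = 0.02712 S → |Z| = 1/|Y| = 36.87 Ω, ∠Z = −∠Y = -90.00°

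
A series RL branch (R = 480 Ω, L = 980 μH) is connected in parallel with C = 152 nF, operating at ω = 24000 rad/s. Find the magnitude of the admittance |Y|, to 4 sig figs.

X_L = ωL = 23.52 Ω
X_C = 1/(ωC) = 274.1 Ω
Branch 1 (R+jX_L): Z₁ = 480.0 + j23.52 Ω, |Z₁| = 480.6 Ω
Branch 2 (−jX_C): Z₂ = −j274.1 Ω
Parallel: Z = Z₁Z₂/(Z₁+Z₂), |Z| = 243.3 Ω, ∠Z = -59.63°
|Y| = 1/|Z| = 4.110 mS

4.110 mS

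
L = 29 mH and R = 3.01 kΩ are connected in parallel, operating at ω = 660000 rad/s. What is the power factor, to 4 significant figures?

0.9879

X_L = ωL = 19140 Ω
Parallel: admittances add. Y = 1/R + 1/(jωL)
Y = (0.0003322 − j5.225e-05) S
|Y| = 0.0003363 S → |Z| = 1/|Y| = 2973 Ω, ∠Z = −∠Y = 8.937°
cos φ = cos(8.937°) = 0.9879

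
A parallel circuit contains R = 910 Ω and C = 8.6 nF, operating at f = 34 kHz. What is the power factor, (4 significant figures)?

0.5133

ω = 2πf = 213600 rad/s
X_C = 1/(ωC) = 544.3 Ω
Parallel: admittances add. Y = 1/R + jωC
Y = (0.001099 + j0.001837) S
|Y| = 0.002141 S → |Z| = 1/|Y| = 467.1 Ω, ∠Z = −∠Y = -59.11°
cos φ = cos(-59.11°) = 0.5133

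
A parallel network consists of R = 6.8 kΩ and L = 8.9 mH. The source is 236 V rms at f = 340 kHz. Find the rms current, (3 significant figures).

36.9 mA

ω = 2πf = 2.136e+06 rad/s
X_L = ωL = 19000 Ω
Parallel: admittances add. Y = 1/R + 1/(jωL)
Y = (0.000147 − j5.26e-05) S
|Y| = 0.000156 S → |Z| = 1/|Y| = 6400 Ω, ∠Z = −∠Y = 19.7°
I = V/|Z| = 236/6400 = 36.9 mA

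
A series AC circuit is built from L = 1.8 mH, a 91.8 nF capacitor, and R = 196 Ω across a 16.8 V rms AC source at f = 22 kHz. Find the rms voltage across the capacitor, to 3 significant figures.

5.10 V

ω = 2πf = 138200 rad/s
X_L = ωL = 249 Ω
X_C = 1/(ωC) = 78.8 Ω
Net reactance X = X_L − X_C = 170 Ω
Z = 196 + j170 Ω
|Z| = √(196² + 170²) = 259 Ω
I = V/|Z| = 64.8 mA
V_C = I·|Z_C| = 0.0648 × 78.8 = 5.10 V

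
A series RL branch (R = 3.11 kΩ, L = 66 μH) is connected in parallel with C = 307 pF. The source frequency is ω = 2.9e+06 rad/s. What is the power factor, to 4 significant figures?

0.3453

X_L = ωL = 191.4 Ω
X_C = 1/(ωC) = 1123 Ω
Branch 1 (R+jX_L): Z₁ = 3110 + j191.4 Ω, |Z₁| = 3116 Ω
Branch 2 (−jX_C): Z₂ = −j1123 Ω
Parallel: Z = Z₁Z₂/(Z₁+Z₂), |Z| = 1078 Ω, ∠Z = -69.80°
cos φ = cos(-69.80°) = 0.3453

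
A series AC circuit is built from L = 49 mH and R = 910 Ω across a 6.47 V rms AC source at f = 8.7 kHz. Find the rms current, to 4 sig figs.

ω = 2πf = 54660 rad/s
X_L = ωL = 2679 Ω
Z = 910.0 + j2679 Ω
|Z| = √(910.0² + 2679²) = 2829 Ω
I = V/|Z| = 6.47/2829 = 2.287 mA

2.287 mA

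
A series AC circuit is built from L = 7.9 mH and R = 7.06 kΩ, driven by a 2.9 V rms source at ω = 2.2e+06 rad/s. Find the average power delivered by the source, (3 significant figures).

169 μW

X_L = ωL = 17400 Ω
Z = 7060 + j17400 Ω
|Z| = √(7060² + 17400²) = 18800 Ω
∠Z = arctan(17400/7060) = 67.9°
I = V/|Z| = 155 μA
P = VI cos φ = 2.9 × 0.000155 × cos(67.9°) = 169 μW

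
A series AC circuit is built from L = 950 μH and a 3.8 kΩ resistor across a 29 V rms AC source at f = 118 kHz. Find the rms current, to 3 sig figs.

7.50 mA

ω = 2πf = 741400 rad/s
X_L = ωL = 704 Ω
Z = 3800 + j704 Ω
|Z| = √(3800² + 704²) = 3860 Ω
I = V/|Z| = 29/3860 = 7.50 mA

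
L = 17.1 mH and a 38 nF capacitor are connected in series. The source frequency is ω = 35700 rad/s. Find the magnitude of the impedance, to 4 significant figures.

X_L = ωL = 610.5 Ω
X_C = 1/(ωC) = 737.1 Ω
Net reactance X = X_L − X_C = -126.7 Ω
Z = − j126.7 Ω
|Z| = √(0² + 126.7²) = 126.7 Ω

126.7 Ω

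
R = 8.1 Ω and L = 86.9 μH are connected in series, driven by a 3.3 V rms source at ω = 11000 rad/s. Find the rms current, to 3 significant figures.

X_L = ωL = 0.956 Ω
Z = 8.10 + j0.956 Ω
|Z| = √(8.10² + 0.956²) = 8.16 Ω
I = V/|Z| = 3.3/8.16 = 405 mA

405 mA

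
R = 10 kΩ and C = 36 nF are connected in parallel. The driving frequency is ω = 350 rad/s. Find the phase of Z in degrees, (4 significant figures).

X_C = 1/(ωC) = 79370 Ω
Parallel: admittances add. Y = 1/R + jωC
Y = (0.0001000 + j1.26e-05) S
|Y| = 0.0001008 S → |Z| = 1/|Y| = 9922 Ω, ∠Z = −∠Y = -7.181°

-7.181°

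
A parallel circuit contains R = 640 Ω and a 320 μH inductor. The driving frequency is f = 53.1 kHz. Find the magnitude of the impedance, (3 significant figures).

ω = 2πf = 333600 rad/s
X_L = ωL = 107 Ω
Parallel: admittances add. Y = 1/R + 1/(jωL)
Y = (0.00156 − j0.00937) S
|Y| = 0.00950 S → |Z| = 1/|Y| = 105 Ω, ∠Z = −∠Y = 80.5°

105 Ω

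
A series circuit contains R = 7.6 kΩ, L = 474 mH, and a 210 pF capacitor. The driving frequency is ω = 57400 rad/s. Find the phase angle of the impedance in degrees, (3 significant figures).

-82.2°

X_L = ωL = 27200 Ω
X_C = 1/(ωC) = 83000 Ω
Net reactance X = X_L − X_C = -55800 Ω
Z = 7600 − j55800 Ω
|Z| = √(7600² + 55800²) = 56300 Ω
∠Z = arctan(-55800/7600) = -82.2°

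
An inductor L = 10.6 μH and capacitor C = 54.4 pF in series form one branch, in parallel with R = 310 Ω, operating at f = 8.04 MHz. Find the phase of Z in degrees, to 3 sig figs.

ω = 2πf = 5.052e+07 rad/s
X_L = ωL = 535 Ω
X_C = 1/(ωC) = 364 Ω
Branch 1: Z₁ = R = 310 Ω
Branch 2 (series LC): Z₂ = j(X_L − X_C) = j172 Ω
Parallel: Z = Z₁Z₂/(Z₁+Z₂), |Z| = 150 Ω, ∠Z = 61.0°

61.0°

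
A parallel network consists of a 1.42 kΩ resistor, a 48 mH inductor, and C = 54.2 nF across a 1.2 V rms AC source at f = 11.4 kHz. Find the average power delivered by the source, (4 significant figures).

ω = 2πf = 71630 rad/s
X_L = ωL = 3438 Ω
X_C = 1/(ωC) = 257.6 Ω
Parallel: admittances add. Y = 1/R + 1/(jωL) + jωC
Y = (0.0007042 + j0.003591) S
|Y| = 0.003660 S → |Z| = 1/|Y| = 273.2 Ω, ∠Z = −∠Y = -78.91°
I = V/|Z| = 4.392 mA
P = VI cos φ = 1.2 × 0.004392 × cos(-78.91°) = 1.014 mW

1.014 mW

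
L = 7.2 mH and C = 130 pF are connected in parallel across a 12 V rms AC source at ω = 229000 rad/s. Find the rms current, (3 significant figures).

X_L = ωL = 1650 Ω
X_C = 1/(ωC) = 33600 Ω
Parallel: admittances add. Y = 1/(jωL) + jωC
Y = (0 − j0.000577) S
|Y| = 0.000577 S → |Z| = 1/|Y| = 1730 Ω, ∠Z = −∠Y = 90.0°
I = V/|Z| = 12/1730 = 6.92 mA

6.92 mA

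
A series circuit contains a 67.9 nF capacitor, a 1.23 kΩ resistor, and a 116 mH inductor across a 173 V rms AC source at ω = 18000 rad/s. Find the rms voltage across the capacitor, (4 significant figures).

80.07 V

X_L = ωL = 2088 Ω
X_C = 1/(ωC) = 818.2 Ω
Net reactance X = X_L − X_C = 1270 Ω
Z = 1230 + j1270 Ω
|Z| = √(1230² + 1270²) = 1768 Ω
I = V/|Z| = 97.86 mA
V_C = I·|Z_C| = 0.09786 × 818.2 = 80.07 V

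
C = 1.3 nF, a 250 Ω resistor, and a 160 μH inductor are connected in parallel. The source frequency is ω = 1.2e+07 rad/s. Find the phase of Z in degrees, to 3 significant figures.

-75.1°

X_L = ωL = 1920 Ω
X_C = 1/(ωC) = 64.1 Ω
Parallel: admittances add. Y = 1/R + 1/(jωL) + jωC
Y = (0.00400 + j0.0151) S
|Y| = 0.0156 S → |Z| = 1/|Y| = 64.1 Ω, ∠Z = −∠Y = -75.1°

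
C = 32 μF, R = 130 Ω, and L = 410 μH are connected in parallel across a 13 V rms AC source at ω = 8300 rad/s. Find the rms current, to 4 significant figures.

380.7 mA

X_L = ωL = 3.403 Ω
X_C = 1/(ωC) = 3.765 Ω
Parallel: admittances add. Y = 1/R + 1/(jωL) + jωC
Y = (0.007692 − j0.02826) S
|Y| = 0.02929 S → |Z| = 1/|Y| = 34.15 Ω, ∠Z = −∠Y = 74.77°
I = V/|Z| = 13/34.15 = 380.7 mA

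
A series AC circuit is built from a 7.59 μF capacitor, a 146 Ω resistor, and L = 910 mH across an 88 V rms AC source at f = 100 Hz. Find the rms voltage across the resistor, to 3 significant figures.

ω = 2πf = 628.3 rad/s
X_L = ωL = 572 Ω
X_C = 1/(ωC) = 210 Ω
Net reactance X = X_L − X_C = 362 Ω
Z = 146 + j362 Ω
|Z| = √(146² + 362²) = 390 Ω
I = V/|Z| = 225 mA
V_R = I·|Z_R| = 0.225 × 146 = 32.9 V

32.9 V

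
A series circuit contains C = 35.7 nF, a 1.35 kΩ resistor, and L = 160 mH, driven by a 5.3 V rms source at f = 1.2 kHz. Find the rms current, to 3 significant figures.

ω = 2πf = 7540 rad/s
X_L = ωL = 1210 Ω
X_C = 1/(ωC) = 3720 Ω
Net reactance X = X_L − X_C = -2510 Ω
Z = 1350 − j2510 Ω
|Z| = √(1350² + 2510²) = 2850 Ω
I = V/|Z| = 5.3/2850 = 1.86 mA

1.86 mA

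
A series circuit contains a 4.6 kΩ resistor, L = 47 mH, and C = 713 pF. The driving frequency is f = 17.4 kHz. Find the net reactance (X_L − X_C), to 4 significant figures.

ω = 2πf = 109300 rad/s
X_L = ωL = 5138 Ω
X_C = 1/(ωC) = 12830 Ω
X = 5138 − 12830 = -7690 Ω

-7690 Ω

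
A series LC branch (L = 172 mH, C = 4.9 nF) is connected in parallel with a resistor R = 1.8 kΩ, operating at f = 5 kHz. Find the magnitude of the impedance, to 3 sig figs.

934 Ω

ω = 2πf = 31420 rad/s
X_L = ωL = 5400 Ω
X_C = 1/(ωC) = 6500 Ω
Branch 1: Z₁ = R = 1800 Ω
Branch 2 (series LC): Z₂ = j(X_L − X_C) = −j1090 Ω
Parallel: Z = Z₁Z₂/(Z₁+Z₂), |Z| = 934 Ω, ∠Z = -58.7°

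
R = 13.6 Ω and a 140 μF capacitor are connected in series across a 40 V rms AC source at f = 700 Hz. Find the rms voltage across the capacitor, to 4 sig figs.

ω = 2πf = 4398 rad/s
X_C = 1/(ωC) = 1.624 Ω
Z = 13.60 − j1.624 Ω
|Z| = √(13.60² + 1.624²) = 13.70 Ω
I = V/|Z| = 2.920 A
V_C = I·|Z_C| = 2.920 × 1.624 = 4.743 V

4.743 V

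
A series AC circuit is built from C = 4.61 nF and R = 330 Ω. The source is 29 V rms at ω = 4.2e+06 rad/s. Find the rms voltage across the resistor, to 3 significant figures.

X_C = 1/(ωC) = 51.6 Ω
Z = 330 − j51.6 Ω
|Z| = √(330² + 51.6²) = 334 Ω
I = V/|Z| = 86.8 mA
V_R = I·|Z_R| = 0.0868 × 330 = 28.7 V

28.7 V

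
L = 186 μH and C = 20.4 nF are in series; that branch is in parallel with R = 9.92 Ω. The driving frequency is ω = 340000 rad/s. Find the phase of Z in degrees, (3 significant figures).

-6.99°

X_L = ωL = 63.2 Ω
X_C = 1/(ωC) = 144 Ω
Branch 1: Z₁ = R = 9.92 Ω
Branch 2 (series LC): Z₂ = j(X_L − X_C) = −j80.9 Ω
Parallel: Z = Z₁Z₂/(Z₁+Z₂), |Z| = 9.85 Ω, ∠Z = -6.99°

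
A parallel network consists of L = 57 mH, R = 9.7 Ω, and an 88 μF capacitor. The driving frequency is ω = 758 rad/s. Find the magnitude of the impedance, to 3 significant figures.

X_L = ωL = 43.2 Ω
X_C = 1/(ωC) = 15.0 Ω
Parallel: admittances add. Y = 1/R + 1/(jωL) + jωC
Y = (0.103 + j0.0436) S
|Y| = 0.112 S → |Z| = 1/|Y| = 8.94 Ω, ∠Z = −∠Y = -22.9°

8.94 Ω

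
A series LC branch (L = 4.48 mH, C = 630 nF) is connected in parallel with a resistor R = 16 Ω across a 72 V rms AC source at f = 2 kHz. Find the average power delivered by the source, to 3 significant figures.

ω = 2πf = 12570 rad/s
X_L = ωL = 56.3 Ω
X_C = 1/(ωC) = 126 Ω
Branch 1: Z₁ = R = 16.0 Ω
Branch 2 (series LC): Z₂ = j(X_L − X_C) = −j70.0 Ω
Parallel: Z = Z₁Z₂/(Z₁+Z₂), |Z| = 15.6 Ω, ∠Z = -12.9°
I = V/|Z| = 4.62 A
P = VI cos φ = 72 × 4.62 × cos(-12.9°) = 324 W

324 W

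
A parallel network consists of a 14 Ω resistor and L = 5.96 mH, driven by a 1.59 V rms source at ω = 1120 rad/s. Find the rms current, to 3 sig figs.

264 mA

X_L = ωL = 6.68 Ω
Parallel: admittances add. Y = 1/R + 1/(jωL)
Y = (0.0714 − j0.150) S
|Y| = 0.166 S → |Z| = 1/|Y| = 6.03 Ω, ∠Z = −∠Y = 64.5°
I = V/|Z| = 1.59/6.03 = 264 mA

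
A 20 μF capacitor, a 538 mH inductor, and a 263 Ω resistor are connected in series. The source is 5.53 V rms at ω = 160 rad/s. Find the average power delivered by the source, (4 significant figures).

66.78 mW

X_L = ωL = 86.08 Ω
X_C = 1/(ωC) = 312.5 Ω
Net reactance X = X_L − X_C = -226.4 Ω
Z = 263.0 − j226.4 Ω
|Z| = √(263.0² + 226.4²) = 347.0 Ω
∠Z = arctan(-226.4/263.0) = -40.73°
I = V/|Z| = 15.93 mA
P = VI cos φ = 5.53 × 0.01593 × cos(-40.73°) = 66.78 mW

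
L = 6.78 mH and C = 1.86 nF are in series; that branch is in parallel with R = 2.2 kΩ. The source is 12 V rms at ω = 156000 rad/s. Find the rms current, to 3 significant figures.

X_L = ωL = 1060 Ω
X_C = 1/(ωC) = 3450 Ω
Branch 1: Z₁ = R = 2200 Ω
Branch 2 (series LC): Z₂ = j(X_L − X_C) = −j2390 Ω
Parallel: Z = Z₁Z₂/(Z₁+Z₂), |Z| = 1620 Ω, ∠Z = -42.6°
I = V/|Z| = 12/1620 = 7.42 mA

7.42 mA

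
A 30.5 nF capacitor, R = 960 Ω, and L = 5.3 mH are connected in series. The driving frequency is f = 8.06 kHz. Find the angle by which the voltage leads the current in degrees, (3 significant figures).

-21.5°

ω = 2πf = 50640 rad/s
X_L = ωL = 268 Ω
X_C = 1/(ωC) = 647 Ω
Net reactance X = X_L − X_C = -379 Ω
Z = 960 − j379 Ω
|Z| = √(960² + 379²) = 1030 Ω
∠Z = arctan(-379/960) = -21.5°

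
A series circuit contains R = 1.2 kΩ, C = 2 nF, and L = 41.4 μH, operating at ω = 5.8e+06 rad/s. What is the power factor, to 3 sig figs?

X_L = ωL = 240 Ω
X_C = 1/(ωC) = 86.2 Ω
Net reactance X = X_L − X_C = 154 Ω
Z = 1200 + j154 Ω
|Z| = √(1200² + 154²) = 1210 Ω
∠Z = arctan(154/1200) = 7.31°
cos φ = cos(7.31°) = 0.992

0.992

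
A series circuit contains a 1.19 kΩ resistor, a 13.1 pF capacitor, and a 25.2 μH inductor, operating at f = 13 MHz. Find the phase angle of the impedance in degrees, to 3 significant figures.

43.4°

ω = 2πf = 8.168e+07 rad/s
X_L = ωL = 2060 Ω
X_C = 1/(ωC) = 935 Ω
Net reactance X = X_L − X_C = 1120 Ω
Z = 1190 + j1120 Ω
|Z| = √(1190² + 1120²) = 1640 Ω
∠Z = arctan(1120/1190) = 43.4°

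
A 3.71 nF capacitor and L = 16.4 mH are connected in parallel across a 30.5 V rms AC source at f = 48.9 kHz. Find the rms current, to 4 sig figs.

ω = 2πf = 307200 rad/s
X_L = ωL = 5039 Ω
X_C = 1/(ωC) = 877.3 Ω
Parallel: admittances add. Y = 1/(jωL) + jωC
Y = (0 + j0.0009414) S
|Y| = 0.0009414 S → |Z| = 1/|Y| = 1062 Ω, ∠Z = −∠Y = -90.00°
I = V/|Z| = 30.5/1062 = 28.71 mA

28.71 mA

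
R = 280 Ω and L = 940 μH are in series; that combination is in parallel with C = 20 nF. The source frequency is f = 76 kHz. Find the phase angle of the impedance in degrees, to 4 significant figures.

-82.82°

ω = 2πf = 477500 rad/s
X_L = ωL = 448.9 Ω
X_C = 1/(ωC) = 104.7 Ω
Branch 1 (R+jX_L): Z₁ = 280.0 + j448.9 Ω, |Z₁| = 529.0 Ω
Branch 2 (−jX_C): Z₂ = −j104.7 Ω
Parallel: Z = Z₁Z₂/(Z₁+Z₂), |Z| = 124.9 Ω, ∠Z = -82.82°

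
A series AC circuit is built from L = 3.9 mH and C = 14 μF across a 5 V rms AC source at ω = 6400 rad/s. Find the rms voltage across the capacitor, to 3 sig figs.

X_L = ωL = 25.0 Ω
X_C = 1/(ωC) = 11.2 Ω
Net reactance X = X_L − X_C = 13.8 Ω
Z = j13.8 Ω
|Z| = √(0² + 13.8²) = 13.8 Ω
I = V/|Z| = 362 mA
V_C = I·|Z_C| = 0.362 × 11.2 = 4.04 V

4.04 V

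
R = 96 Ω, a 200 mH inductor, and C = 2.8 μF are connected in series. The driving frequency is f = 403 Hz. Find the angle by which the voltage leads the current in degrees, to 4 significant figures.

75.28°

ω = 2πf = 2532 rad/s
X_L = ωL = 506.4 Ω
X_C = 1/(ωC) = 141.0 Ω
Net reactance X = X_L − X_C = 365.4 Ω
Z = 96.00 + j365.4 Ω
|Z| = √(96.00² + 365.4²) = 377.8 Ω
∠Z = arctan(365.4/96.00) = 75.28°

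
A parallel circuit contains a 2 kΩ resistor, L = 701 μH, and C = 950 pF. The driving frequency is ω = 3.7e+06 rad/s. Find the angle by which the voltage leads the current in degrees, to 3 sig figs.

X_L = ωL = 2590 Ω
X_C = 1/(ωC) = 284 Ω
Parallel: admittances add. Y = 1/R + 1/(jωL) + jωC
Y = (0.000500 + j0.00313) S
|Y| = 0.00317 S → |Z| = 1/|Y| = 316 Ω, ∠Z = −∠Y = -80.9°

-80.9°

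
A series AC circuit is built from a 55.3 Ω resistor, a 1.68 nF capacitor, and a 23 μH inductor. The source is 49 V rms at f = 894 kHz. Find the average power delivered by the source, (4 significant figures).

36.91 W

ω = 2πf = 5.617e+06 rad/s
X_L = ωL = 129.2 Ω
X_C = 1/(ωC) = 106.0 Ω
Net reactance X = X_L − X_C = 23.23 Ω
Z = 55.30 + j23.23 Ω
|Z| = √(55.30² + 23.23²) = 59.98 Ω
∠Z = arctan(23.23/55.30) = 22.78°
I = V/|Z| = 816.9 mA
P = VI cos φ = 49 × 0.8169 × cos(22.78°) = 36.91 W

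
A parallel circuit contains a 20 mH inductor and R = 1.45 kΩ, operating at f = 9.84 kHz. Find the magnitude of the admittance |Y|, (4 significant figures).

1.063 mS

ω = 2πf = 61830 rad/s
X_L = ωL = 1237 Ω
Parallel: admittances add. Y = 1/R + 1/(jωL)
Y = (0.0006897 − j0.0008087) S
|Y| = 0.001063 S → |Z| = 1/|Y| = 940.9 Ω, ∠Z = −∠Y = 49.54°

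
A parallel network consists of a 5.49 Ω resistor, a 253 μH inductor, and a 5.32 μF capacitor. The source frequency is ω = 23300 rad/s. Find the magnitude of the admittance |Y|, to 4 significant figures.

X_L = ωL = 5.895 Ω
X_C = 1/(ωC) = 8.067 Ω
Parallel: admittances add. Y = 1/R + 1/(jωL) + jωC
Y = (0.1821 − j0.04568) S
|Y| = 0.1878 S → |Z| = 1/|Y| = 5.325 Ω, ∠Z = −∠Y = 14.08°

187.8 mS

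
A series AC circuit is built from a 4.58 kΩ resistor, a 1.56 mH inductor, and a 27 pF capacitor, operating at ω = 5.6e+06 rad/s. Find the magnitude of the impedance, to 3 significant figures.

X_L = ωL = 8740 Ω
X_C = 1/(ωC) = 6610 Ω
Net reactance X = X_L − X_C = 2120 Ω
Z = 4580 + j2120 Ω
|Z| = √(4580² + 2120²) = 5050 Ω

5050 Ω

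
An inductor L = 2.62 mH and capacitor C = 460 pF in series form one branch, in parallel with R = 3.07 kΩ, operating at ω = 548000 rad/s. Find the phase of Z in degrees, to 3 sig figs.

-50.5°

X_L = ωL = 1440 Ω
X_C = 1/(ωC) = 3970 Ω
Branch 1: Z₁ = R = 3070 Ω
Branch 2 (series LC): Z₂ = j(X_L − X_C) = −j2530 Ω
Parallel: Z = Z₁Z₂/(Z₁+Z₂), |Z| = 1950 Ω, ∠Z = -50.5°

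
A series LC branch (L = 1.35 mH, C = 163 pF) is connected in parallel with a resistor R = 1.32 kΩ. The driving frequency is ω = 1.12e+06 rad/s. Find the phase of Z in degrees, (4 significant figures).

X_L = ωL = 1512 Ω
X_C = 1/(ωC) = 5478 Ω
Branch 1: Z₁ = R = 1320 Ω
Branch 2 (series LC): Z₂ = j(X_L − X_C) = −j3966 Ω
Parallel: Z = Z₁Z₂/(Z₁+Z₂), |Z| = 1252 Ω, ∠Z = -18.41°

-18.41°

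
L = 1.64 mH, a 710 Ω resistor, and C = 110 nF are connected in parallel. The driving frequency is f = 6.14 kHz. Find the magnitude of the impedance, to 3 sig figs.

ω = 2πf = 38580 rad/s
X_L = ωL = 63.3 Ω
X_C = 1/(ωC) = 236 Ω
Parallel: admittances add. Y = 1/R + 1/(jωL) + jωC
Y = (0.00141 − j0.0116) S
|Y| = 0.0116 S → |Z| = 1/|Y| = 85.9 Ω, ∠Z = −∠Y = 83.1°

85.9 Ω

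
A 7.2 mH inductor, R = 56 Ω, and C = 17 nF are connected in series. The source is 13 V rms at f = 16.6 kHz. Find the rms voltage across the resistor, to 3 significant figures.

ω = 2πf = 104300 rad/s
X_L = ωL = 751 Ω
X_C = 1/(ωC) = 564 Ω
Net reactance X = X_L − X_C = 187 Ω
Z = 56.0 + j187 Ω
|Z| = √(56.0² + 187²) = 195 Ω
I = V/|Z| = 66.6 mA
V_R = I·|Z_R| = 0.0666 × 56.0 = 3.73 V

3.73 V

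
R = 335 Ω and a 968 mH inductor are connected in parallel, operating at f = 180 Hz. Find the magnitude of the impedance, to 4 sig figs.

ω = 2πf = 1131 rad/s
X_L = ωL = 1095 Ω
Parallel: admittances add. Y = 1/R + 1/(jωL)
Y = (0.002985 − j0.0009134) S
|Y| = 0.003122 S → |Z| = 1/|Y| = 320.3 Ω, ∠Z = −∠Y = 17.01°

320.3 Ω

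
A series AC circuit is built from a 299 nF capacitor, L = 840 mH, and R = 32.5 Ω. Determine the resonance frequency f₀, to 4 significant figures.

ω₀ = 1/√(LC) = 1/√(0.84 × 2.99e-07) = 1995 rad/s
f₀ = ω₀/(2π) = 317.6 Hz

317.6 Hz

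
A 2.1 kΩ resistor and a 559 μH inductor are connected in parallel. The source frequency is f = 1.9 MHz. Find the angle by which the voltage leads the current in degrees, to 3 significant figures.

ω = 2πf = 1.194e+07 rad/s
X_L = ωL = 6670 Ω
Parallel: admittances add. Y = 1/R + 1/(jωL)
Y = (0.000476 − j0.000150) S
|Y| = 0.000499 S → |Z| = 1/|Y| = 2000 Ω, ∠Z = −∠Y = 17.5°

17.5°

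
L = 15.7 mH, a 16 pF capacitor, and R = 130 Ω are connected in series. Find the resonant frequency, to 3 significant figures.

318 kHz

ω₀ = 1/√(LC) = 1/√(0.0157 × 1.6e-11) = 1.995e+06 rad/s
f₀ = ω₀/(2π) = 318 kHz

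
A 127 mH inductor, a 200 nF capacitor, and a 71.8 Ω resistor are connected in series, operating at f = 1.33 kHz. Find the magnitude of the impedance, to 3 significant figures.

ω = 2πf = 8357 rad/s
X_L = ωL = 1060 Ω
X_C = 1/(ωC) = 598 Ω
Net reactance X = X_L − X_C = 463 Ω
Z = 71.8 + j463 Ω
|Z| = √(71.8² + 463²) = 469 Ω

469 Ω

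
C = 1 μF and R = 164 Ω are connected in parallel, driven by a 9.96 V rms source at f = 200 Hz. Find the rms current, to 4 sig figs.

ω = 2πf = 1257 rad/s
X_C = 1/(ωC) = 795.8 Ω
Parallel: admittances add. Y = 1/R + jωC
Y = (0.006098 + j0.001257) S
|Y| = 0.006226 S → |Z| = 1/|Y| = 160.6 Ω, ∠Z = −∠Y = -11.64°
I = V/|Z| = 9.96/160.6 = 62.01 mA

62.01 mA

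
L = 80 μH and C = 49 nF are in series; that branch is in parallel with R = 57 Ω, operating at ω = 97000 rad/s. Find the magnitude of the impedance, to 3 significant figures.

54.9 Ω

X_L = ωL = 7.76 Ω
X_C = 1/(ωC) = 210 Ω
Branch 1: Z₁ = R = 57.0 Ω
Branch 2 (series LC): Z₂ = j(X_L − X_C) = −j203 Ω
Parallel: Z = Z₁Z₂/(Z₁+Z₂), |Z| = 54.9 Ω, ∠Z = -15.7°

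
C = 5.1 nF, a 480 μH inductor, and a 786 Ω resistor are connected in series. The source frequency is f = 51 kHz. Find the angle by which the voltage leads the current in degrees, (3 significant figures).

-30.2°

ω = 2πf = 320400 rad/s
X_L = ωL = 154 Ω
X_C = 1/(ωC) = 612 Ω
Net reactance X = X_L − X_C = -458 Ω
Z = 786 − j458 Ω
|Z| = √(786² + 458²) = 910 Ω
∠Z = arctan(-458/786) = -30.2°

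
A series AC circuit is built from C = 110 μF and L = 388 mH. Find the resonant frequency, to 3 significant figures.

24.4 Hz

ω₀ = 1/√(LC) = 1/√(0.388 × 0.00011) = 153.1 rad/s
f₀ = ω₀/(2π) = 24.4 Hz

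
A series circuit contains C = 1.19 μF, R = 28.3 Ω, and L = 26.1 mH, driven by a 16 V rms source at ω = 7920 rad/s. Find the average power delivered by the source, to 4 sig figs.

X_L = ωL = 206.7 Ω
X_C = 1/(ωC) = 106.1 Ω
Net reactance X = X_L − X_C = 100.6 Ω
Z = 28.30 + j100.6 Ω
|Z| = √(28.30² + 100.6²) = 104.5 Ω
∠Z = arctan(100.6/28.30) = 74.29°
I = V/|Z| = 153.1 mA
P = VI cos φ = 16 × 0.1531 × cos(74.29°) = 663.3 mW

663.3 mW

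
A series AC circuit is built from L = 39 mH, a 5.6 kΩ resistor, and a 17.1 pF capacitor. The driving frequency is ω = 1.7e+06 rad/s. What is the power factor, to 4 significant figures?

0.1729

X_L = ωL = 66300 Ω
X_C = 1/(ωC) = 34400 Ω
Net reactance X = X_L − X_C = 31900 Ω
Z = 5600 + j31900 Ω
|Z| = √(5600² + 31900²) = 32390 Ω
∠Z = arctan(31900/5600) = 80.04°
cos φ = cos(80.04°) = 0.1729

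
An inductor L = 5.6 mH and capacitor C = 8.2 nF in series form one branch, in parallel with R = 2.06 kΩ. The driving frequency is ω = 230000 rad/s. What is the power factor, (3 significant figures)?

X_L = ωL = 1290 Ω
X_C = 1/(ωC) = 530 Ω
Branch 1: Z₁ = R = 2060 Ω
Branch 2 (series LC): Z₂ = j(X_L − X_C) = j758 Ω
Parallel: Z = Z₁Z₂/(Z₁+Z₂), |Z| = 711 Ω, ∠Z = 69.8°
cos φ = cos(69.8°) = 0.345

0.345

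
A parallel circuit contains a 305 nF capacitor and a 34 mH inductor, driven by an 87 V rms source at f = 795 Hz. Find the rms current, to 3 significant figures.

ω = 2πf = 4995 rad/s
X_L = ωL = 170 Ω
X_C = 1/(ωC) = 656 Ω
Parallel: admittances add. Y = 1/(jωL) + jωC
Y = (0 − j0.00436) S
|Y| = 0.00436 S → |Z| = 1/|Y| = 229 Ω, ∠Z = −∠Y = 90.0°
I = V/|Z| = 87/229 = 380 mA

380 mA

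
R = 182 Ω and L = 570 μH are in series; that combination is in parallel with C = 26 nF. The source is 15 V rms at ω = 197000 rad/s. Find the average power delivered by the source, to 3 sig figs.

X_L = ωL = 112 Ω
X_C = 1/(ωC) = 195 Ω
Branch 1 (R+jX_L): Z₁ = 182 + j112 Ω, |Z₁| = 214 Ω
Branch 2 (−jX_C): Z₂ = −j195 Ω
Parallel: Z = Z₁Z₂/(Z₁+Z₂), |Z| = 209 Ω, ∠Z = -33.8°
I = V/|Z| = 71.9 mA
P = VI cos φ = 15 × 0.0719 × cos(-33.8°) = 895 mW

895 mW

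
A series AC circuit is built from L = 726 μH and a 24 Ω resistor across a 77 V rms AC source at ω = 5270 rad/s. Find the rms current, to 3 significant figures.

X_L = ωL = 3.83 Ω
Z = 24.0 + j3.83 Ω
|Z| = √(24.0² + 3.83²) = 24.3 Ω
I = V/|Z| = 77/24.3 = 3.17 A

3.17 A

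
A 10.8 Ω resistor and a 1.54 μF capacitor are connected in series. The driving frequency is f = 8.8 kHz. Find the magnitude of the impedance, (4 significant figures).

ω = 2πf = 55290 rad/s
X_C = 1/(ωC) = 11.74 Ω
Z = 10.80 − j11.74 Ω
|Z| = √(10.80² + 11.74²) = 15.95 Ω

15.95 Ω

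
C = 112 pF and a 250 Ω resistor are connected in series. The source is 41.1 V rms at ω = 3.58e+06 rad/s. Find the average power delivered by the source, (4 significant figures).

67.22 mW

X_C = 1/(ωC) = 2494 Ω
Z = 250.0 − j2494 Ω
|Z| = √(250.0² + 2494²) = 2507 Ω
∠Z = arctan(-2494/250.0) = -84.28°
I = V/|Z| = 16.40 mA
P = VI cos φ = 41.1 × 0.01640 × cos(-84.28°) = 67.22 mW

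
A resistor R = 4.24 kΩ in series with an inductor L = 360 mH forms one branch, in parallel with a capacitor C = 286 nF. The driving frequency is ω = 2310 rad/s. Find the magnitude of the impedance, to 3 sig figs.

1520 Ω

X_L = ωL = 832 Ω
X_C = 1/(ωC) = 1510 Ω
Branch 1 (R+jX_L): Z₁ = 4240 + j832 Ω, |Z₁| = 4320 Ω
Branch 2 (−jX_C): Z₂ = −j1510 Ω
Parallel: Z = Z₁Z₂/(Z₁+Z₂), |Z| = 1520 Ω, ∠Z = -69.8°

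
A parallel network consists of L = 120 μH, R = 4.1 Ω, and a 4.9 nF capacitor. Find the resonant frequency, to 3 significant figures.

208 kHz

ω₀ = 1/√(LC) = 1/√(0.00012 × 4.9e-09) = 1.304e+06 rad/s
f₀ = ω₀/(2π) = 208 kHz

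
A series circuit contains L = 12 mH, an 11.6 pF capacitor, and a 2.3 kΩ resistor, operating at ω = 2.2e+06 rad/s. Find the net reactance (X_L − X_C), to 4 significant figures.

X_L = ωL = 26400 Ω
X_C = 1/(ωC) = 39180 Ω
X = 26400 − 39180 = -12780 Ω

-12780 Ω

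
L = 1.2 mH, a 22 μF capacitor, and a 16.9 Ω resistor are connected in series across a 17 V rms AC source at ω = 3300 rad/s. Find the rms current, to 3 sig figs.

870 mA

X_L = ωL = 3.96 Ω
X_C = 1/(ωC) = 13.8 Ω
Net reactance X = X_L − X_C = -9.81 Ω
Z = 16.9 − j9.81 Ω
|Z| = √(16.9² + 9.81²) = 19.5 Ω
I = V/|Z| = 17/19.5 = 870 mA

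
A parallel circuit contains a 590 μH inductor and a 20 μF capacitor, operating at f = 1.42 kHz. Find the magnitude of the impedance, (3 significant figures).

86.8 Ω

ω = 2πf = 8922 rad/s
X_L = ωL = 5.26 Ω
X_C = 1/(ωC) = 5.60 Ω
Parallel: admittances add. Y = 1/(jωL) + jωC
Y = (0 − j0.0115) S
|Y| = 0.0115 S → |Z| = 1/|Y| = 86.8 Ω, ∠Z = −∠Y = 90.0°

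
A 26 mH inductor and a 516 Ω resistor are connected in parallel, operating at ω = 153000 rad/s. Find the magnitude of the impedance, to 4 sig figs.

511.7 Ω

X_L = ωL = 3978 Ω
Parallel: admittances add. Y = 1/R + 1/(jωL)
Y = (0.001938 − j0.0002514) S
|Y| = 0.001954 S → |Z| = 1/|Y| = 511.7 Ω, ∠Z = −∠Y = 7.391°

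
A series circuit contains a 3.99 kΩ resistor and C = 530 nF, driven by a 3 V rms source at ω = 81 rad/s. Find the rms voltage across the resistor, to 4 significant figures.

X_C = 1/(ωC) = 23290 Ω
Z = 3990 − j23290 Ω
|Z| = √(3990² + 23290²) = 23630 Ω
I = V/|Z| = 126.9 μA
V_R = I·|Z_R| = 0.0001269 × 3990 = 0.5065 V

0.5065 V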